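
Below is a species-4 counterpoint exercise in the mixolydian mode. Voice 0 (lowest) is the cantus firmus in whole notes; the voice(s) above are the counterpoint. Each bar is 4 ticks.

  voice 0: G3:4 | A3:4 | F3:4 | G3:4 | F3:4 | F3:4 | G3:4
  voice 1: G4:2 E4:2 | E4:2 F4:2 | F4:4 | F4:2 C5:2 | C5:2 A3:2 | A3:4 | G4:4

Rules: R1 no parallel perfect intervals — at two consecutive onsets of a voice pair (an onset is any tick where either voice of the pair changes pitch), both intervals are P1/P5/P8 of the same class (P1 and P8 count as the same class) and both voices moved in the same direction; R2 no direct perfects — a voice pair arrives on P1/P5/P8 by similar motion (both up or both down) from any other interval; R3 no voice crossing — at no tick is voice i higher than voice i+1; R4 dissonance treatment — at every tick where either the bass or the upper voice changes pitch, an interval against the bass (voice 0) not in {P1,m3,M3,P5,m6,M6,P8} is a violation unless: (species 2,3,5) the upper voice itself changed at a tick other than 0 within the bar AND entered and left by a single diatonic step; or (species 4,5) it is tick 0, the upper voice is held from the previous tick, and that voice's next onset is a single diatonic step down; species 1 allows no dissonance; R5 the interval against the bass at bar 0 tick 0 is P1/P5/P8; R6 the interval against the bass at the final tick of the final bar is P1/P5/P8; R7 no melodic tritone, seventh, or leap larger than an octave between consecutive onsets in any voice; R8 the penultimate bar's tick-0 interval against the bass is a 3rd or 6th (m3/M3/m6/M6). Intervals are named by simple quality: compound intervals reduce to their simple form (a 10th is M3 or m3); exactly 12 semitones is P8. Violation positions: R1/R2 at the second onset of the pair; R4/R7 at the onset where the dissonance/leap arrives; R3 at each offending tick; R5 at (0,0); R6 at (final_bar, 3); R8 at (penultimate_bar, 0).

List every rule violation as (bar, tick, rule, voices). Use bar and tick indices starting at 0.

bar 0: v0=G3 v1=G4 downbeat P8
bar 1: v0=A3 v1=E4 downbeat P5
bar 2: v0=F3 v1=F4 downbeat P8
bar 3: v0=G3 v1=F4 downbeat m7
bar 4: v0=F3 v1=C5 downbeat P5
bar 5: v0=F3 v1=A3 downbeat M3
bar 6: v0=G3 v1=G4 downbeat P8
  -> R4 @ bar 3 tick 0 v(0, 1): G3/F4 m7 untreated
  -> R4 @ bar 3 tick 2 v(0, 1): G3/C5 P4 untreated
  -> R7 @ bar 4 tick 2 v(1,): C5->A3 leap 15st
  -> R2 @ bar 6 tick 0 v(0, 1): F3/A3 M3 -> G3/G4 P8 similar
  -> R7 @ bar 6 tick 0 v(1,): A3->G4 leap 10st

(3, 0, R4, (0, 1))
(3, 2, R4, (0, 1))
(4, 2, R7, (1,))
(6, 0, R2, (0, 1))
(6, 0, R7, (1,))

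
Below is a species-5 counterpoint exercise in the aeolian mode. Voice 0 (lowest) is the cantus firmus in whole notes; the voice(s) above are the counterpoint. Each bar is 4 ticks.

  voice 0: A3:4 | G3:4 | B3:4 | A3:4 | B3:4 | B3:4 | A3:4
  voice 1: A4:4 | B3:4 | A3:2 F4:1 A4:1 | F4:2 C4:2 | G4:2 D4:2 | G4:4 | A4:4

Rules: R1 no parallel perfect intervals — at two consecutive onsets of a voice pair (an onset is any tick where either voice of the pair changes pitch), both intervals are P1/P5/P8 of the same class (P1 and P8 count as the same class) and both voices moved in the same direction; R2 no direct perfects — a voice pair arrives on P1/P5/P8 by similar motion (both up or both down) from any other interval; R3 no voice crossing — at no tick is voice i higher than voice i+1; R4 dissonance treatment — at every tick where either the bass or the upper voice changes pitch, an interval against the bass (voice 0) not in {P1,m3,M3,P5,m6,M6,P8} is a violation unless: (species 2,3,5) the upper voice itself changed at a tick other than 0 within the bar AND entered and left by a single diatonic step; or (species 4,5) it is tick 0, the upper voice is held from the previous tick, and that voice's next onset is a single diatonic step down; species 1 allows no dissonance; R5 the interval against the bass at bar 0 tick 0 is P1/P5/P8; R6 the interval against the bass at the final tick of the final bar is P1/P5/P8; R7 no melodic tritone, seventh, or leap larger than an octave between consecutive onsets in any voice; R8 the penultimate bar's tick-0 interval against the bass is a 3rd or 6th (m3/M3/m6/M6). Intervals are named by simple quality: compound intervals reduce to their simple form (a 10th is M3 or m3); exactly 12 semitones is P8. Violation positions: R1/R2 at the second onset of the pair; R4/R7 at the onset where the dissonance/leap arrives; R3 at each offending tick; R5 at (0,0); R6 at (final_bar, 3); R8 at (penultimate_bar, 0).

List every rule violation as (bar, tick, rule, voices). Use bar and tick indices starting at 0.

bar 0: v0=A3 v1=A4 downbeat P8
bar 1: v0=G3 v1=B3 downbeat M3
bar 2: v0=B3 v1=A3 downbeat M2
bar 3: v0=A3 v1=F4 downbeat m6
bar 4: v0=B3 v1=G4 downbeat m6
bar 5: v0=B3 v1=G4 downbeat m6
bar 6: v0=A3 v1=A4 downbeat P8
  -> R7 @ bar 1 tick 0 v(1,): A4->B3 leap 10st
  -> R3 @ bar 2 tick 0 v(0, 1): B3 above A3
  -> R4 @ bar 2 tick 0 v(0, 1): B3/A3 M2 untreated
  -> R3 @ bar 2 tick 1 v(0, 1): B3 above A3
  -> R4 @ bar 2 tick 2 v(0, 1): B3/F4 TT untreated
  -> R4 @ bar 2 tick 3 v(0, 1): B3/A4 m7 untreated

(1, 0, R7, (1,))
(2, 0, R3, (0, 1))
(2, 0, R4, (0, 1))
(2, 1, R3, (0, 1))
(2, 2, R4, (0, 1))
(2, 3, R4, (0, 1))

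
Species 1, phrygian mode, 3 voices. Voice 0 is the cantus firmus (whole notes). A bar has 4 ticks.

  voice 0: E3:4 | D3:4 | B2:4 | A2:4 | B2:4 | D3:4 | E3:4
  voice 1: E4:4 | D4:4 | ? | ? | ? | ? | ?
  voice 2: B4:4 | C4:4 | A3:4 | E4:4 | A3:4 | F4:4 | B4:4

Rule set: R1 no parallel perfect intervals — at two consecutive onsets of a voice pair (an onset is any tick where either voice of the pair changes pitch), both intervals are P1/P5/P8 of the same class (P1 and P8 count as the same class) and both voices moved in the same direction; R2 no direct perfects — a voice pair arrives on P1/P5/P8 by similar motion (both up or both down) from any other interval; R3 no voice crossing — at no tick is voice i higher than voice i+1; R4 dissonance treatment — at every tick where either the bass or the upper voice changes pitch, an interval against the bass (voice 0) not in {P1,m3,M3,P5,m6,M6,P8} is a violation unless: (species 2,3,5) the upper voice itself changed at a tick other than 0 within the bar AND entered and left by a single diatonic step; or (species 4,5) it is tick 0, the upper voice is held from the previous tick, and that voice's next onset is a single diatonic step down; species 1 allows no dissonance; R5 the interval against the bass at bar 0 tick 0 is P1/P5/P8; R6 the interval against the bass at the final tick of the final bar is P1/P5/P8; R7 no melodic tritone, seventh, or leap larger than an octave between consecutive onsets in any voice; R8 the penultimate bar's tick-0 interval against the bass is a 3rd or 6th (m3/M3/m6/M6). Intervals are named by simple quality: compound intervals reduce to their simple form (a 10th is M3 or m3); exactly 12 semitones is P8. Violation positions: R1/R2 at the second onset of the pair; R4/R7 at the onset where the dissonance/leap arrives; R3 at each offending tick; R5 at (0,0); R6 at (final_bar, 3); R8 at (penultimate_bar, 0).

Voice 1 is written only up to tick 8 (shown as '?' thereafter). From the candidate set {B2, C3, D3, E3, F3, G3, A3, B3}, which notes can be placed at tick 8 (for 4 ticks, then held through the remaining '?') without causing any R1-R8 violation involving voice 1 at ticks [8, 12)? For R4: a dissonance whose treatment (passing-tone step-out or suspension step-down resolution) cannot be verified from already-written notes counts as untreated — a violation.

B2: violates R1,R7
C3: violates R4,R7
D3: violates R2
E3: violates R4,R7
F3: violates R4
G3: legal
A3: violates R2,R4
B3: violates R1,R3

{G3}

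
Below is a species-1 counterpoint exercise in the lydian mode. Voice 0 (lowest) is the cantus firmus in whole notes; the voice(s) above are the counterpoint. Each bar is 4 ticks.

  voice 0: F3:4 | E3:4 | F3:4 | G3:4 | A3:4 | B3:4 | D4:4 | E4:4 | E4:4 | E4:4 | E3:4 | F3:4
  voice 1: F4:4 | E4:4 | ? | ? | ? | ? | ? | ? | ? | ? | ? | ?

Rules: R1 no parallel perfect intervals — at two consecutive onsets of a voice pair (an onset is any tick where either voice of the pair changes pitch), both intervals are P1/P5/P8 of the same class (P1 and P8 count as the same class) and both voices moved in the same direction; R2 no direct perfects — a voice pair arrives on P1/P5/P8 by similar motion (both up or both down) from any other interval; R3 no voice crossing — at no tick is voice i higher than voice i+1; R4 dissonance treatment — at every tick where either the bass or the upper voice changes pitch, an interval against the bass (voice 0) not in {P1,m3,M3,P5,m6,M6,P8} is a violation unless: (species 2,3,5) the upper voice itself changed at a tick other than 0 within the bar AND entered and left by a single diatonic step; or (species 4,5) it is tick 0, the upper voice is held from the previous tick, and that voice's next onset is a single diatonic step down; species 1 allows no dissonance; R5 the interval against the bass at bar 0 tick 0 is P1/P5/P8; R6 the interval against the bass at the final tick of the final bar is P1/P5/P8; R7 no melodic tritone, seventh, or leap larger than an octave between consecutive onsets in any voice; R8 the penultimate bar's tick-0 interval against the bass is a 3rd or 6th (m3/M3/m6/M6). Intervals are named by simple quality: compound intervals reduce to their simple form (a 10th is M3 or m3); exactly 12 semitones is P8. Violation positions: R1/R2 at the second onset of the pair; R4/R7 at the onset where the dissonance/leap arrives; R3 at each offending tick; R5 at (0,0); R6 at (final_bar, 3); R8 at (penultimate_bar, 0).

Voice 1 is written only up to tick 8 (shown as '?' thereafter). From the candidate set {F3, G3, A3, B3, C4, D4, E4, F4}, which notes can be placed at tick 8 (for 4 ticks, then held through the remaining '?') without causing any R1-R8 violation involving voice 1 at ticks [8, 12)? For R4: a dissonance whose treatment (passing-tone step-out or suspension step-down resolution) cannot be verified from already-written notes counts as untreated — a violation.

F3: violates R7
G3: violates R4
A3: legal
B3: violates R4
C4: legal
D4: legal
E4: violates R4
F4: violates R1

{A3, C4, D4}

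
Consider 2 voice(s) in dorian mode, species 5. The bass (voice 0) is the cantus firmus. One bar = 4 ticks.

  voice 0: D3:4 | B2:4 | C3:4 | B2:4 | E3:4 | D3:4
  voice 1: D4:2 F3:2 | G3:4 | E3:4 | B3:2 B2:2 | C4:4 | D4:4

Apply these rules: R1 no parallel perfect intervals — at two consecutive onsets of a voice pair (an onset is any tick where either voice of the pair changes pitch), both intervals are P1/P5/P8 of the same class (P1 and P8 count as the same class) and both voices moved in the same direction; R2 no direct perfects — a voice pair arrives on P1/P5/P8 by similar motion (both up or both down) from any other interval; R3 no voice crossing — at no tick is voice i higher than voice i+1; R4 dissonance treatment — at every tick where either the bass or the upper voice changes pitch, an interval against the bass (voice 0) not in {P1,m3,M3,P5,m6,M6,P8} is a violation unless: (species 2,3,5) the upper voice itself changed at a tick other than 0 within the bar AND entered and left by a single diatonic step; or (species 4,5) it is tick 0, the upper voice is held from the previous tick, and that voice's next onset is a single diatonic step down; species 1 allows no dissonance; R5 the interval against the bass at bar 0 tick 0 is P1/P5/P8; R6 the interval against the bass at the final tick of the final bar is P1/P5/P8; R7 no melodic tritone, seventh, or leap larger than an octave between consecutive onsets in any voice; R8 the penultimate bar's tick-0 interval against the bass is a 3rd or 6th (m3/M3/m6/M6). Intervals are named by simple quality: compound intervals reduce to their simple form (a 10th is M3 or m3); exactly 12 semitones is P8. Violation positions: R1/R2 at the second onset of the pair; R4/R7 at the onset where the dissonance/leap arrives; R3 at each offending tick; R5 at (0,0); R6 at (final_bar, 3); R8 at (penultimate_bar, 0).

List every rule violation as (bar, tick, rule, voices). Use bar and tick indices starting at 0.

bar 0: v0=D3 v1=D4 downbeat P8
bar 1: v0=B2 v1=G3 downbeat m6
bar 2: v0=C3 v1=E3 downbeat M3
bar 3: v0=B2 v1=B3 downbeat P8
bar 4: v0=E3 v1=C4 downbeat m6
bar 5: v0=D3 v1=D4 downbeat P8
  -> R7 @ bar 4 tick 0 v(1,): B2->C4 leap 13st

(4, 0, R7, (1,))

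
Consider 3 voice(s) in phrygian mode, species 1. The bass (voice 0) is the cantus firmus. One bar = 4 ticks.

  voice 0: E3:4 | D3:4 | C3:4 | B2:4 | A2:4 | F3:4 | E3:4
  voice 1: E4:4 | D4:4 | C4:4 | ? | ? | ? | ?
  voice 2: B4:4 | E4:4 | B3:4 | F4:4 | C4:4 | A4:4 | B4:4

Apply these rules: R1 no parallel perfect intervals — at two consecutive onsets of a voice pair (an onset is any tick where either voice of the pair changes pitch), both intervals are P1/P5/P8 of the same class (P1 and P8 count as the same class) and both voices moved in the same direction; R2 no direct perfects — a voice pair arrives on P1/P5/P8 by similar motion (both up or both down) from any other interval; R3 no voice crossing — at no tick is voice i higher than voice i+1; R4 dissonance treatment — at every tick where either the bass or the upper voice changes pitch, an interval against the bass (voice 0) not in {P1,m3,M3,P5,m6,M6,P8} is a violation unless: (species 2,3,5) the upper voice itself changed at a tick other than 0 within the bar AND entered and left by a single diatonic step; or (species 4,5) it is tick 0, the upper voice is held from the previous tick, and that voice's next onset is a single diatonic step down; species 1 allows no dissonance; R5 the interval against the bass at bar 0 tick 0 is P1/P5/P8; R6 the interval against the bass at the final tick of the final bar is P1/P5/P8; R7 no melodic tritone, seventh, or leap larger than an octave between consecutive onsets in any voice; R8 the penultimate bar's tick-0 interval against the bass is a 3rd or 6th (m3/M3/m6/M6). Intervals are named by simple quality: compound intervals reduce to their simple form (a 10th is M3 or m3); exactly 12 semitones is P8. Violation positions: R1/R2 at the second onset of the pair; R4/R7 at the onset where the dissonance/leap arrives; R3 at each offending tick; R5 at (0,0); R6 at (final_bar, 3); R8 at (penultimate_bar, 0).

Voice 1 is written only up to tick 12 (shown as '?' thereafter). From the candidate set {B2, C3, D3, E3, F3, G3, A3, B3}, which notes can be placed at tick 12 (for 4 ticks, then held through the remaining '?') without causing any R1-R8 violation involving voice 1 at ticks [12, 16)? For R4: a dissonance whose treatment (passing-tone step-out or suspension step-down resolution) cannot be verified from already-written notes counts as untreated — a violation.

B2: violates R1,R7
C3: violates R4
D3: violates R7
E3: violates R4
F3: violates R4
G3: legal
A3: violates R4
B3: violates R1

{G3}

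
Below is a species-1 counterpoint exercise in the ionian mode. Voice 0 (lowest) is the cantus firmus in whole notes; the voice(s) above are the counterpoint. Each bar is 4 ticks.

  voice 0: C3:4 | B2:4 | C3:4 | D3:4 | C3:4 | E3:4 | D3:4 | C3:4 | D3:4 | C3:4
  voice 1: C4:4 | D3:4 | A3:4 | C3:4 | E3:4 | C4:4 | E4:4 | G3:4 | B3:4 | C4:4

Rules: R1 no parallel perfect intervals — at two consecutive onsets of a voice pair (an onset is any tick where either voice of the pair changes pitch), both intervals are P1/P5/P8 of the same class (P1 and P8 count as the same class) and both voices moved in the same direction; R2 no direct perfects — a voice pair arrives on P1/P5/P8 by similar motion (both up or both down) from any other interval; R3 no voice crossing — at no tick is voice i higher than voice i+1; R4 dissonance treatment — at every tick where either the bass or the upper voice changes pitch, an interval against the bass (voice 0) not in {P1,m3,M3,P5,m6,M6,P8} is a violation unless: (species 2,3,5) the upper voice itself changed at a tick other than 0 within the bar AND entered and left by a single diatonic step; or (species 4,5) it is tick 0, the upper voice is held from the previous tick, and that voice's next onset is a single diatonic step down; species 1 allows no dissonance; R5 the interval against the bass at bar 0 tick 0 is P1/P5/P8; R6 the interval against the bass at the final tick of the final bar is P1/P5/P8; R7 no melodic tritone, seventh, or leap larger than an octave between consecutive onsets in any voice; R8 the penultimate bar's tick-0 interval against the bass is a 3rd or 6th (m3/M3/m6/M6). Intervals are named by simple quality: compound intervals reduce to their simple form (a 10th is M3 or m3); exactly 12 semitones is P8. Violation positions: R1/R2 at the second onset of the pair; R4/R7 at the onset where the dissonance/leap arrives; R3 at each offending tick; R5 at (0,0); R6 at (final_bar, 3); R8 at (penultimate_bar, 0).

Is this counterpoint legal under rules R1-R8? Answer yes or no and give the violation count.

bar 0: v0=C3 v1=C4 (P8)
bar 1: v0=B2 v1=D3 (m3)
bar 2: v0=C3 v1=A3 (M6)
bar 3: v0=D3 v1=C3 (M2)
bar 4: v0=C3 v1=E3 (M3)
bar 5: v0=E3 v1=C4 (m6)
bar 6: v0=D3 v1=E4 (M2)
bar 7: v0=C3 v1=G3 (P5)
bar 8: v0=D3 v1=B3 (M6)
bar 9: v0=C3 v1=C4 (P8)
  R7 @ bar1.0: C4->D3 leap 10st
  R3 @ bar3.0: D3 above C3
  R4 @ bar3.0: D3/C3 M2 untreated
  R3 @ bar3.1: D3 above C3
  R3 @ bar3.2: D3 above C3
  R3 @ bar3.3: D3 above C3
  R4 @ bar6.0: D3/E4 M2 untreated
  R2 @ bar7.0: D3/E4 M2 -> C3/G3 P5 similar

No (8 violations)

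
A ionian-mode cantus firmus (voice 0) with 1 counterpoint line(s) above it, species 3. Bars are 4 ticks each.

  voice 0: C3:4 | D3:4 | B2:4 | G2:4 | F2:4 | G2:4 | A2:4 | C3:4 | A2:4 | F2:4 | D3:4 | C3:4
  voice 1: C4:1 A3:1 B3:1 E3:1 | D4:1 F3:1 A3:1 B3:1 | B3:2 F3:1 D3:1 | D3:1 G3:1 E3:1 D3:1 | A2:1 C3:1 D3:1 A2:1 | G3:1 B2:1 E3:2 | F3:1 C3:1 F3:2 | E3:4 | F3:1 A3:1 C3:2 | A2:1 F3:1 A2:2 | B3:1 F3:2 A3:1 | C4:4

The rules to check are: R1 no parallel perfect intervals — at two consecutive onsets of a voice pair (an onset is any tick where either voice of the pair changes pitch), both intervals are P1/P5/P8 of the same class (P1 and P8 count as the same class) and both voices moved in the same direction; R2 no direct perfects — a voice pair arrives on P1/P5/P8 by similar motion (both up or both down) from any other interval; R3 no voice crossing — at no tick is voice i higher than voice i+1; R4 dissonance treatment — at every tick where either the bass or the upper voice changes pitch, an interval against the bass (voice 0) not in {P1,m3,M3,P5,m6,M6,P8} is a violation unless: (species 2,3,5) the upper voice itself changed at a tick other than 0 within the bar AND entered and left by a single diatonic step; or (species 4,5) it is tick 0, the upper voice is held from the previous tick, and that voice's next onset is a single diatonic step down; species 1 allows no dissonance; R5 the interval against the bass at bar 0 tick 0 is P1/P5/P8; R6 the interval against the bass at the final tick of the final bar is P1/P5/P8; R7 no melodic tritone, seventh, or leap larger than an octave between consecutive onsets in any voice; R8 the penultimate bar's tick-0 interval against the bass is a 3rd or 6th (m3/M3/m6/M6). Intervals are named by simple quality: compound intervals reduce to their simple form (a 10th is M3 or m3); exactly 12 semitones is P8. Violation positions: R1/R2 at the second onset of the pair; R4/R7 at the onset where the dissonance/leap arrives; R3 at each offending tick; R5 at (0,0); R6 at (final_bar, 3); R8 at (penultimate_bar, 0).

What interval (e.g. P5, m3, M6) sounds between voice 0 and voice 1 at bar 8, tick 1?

P8

voice 0=A2 voice 1=A3 -> P8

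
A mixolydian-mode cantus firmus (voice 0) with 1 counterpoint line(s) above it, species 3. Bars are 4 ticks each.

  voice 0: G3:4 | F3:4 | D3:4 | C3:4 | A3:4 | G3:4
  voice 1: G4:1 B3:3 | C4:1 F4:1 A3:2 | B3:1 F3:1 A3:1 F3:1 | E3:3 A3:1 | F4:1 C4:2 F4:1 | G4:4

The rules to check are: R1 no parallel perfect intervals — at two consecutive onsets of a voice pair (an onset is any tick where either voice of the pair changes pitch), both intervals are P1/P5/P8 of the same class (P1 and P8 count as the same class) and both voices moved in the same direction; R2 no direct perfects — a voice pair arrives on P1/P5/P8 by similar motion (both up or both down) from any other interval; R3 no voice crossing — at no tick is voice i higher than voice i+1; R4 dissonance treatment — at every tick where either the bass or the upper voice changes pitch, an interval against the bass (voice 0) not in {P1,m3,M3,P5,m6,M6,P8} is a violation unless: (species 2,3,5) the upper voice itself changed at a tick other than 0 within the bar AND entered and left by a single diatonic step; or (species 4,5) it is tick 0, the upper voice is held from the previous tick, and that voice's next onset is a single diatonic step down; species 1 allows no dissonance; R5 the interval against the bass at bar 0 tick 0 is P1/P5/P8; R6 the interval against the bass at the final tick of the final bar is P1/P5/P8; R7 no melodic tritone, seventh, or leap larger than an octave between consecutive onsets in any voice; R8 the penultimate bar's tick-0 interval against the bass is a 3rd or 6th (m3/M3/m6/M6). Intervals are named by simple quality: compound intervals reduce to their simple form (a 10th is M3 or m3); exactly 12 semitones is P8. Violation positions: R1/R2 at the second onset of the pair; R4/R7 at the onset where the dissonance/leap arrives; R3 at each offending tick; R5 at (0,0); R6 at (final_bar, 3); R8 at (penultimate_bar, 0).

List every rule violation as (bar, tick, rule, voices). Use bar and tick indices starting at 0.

bar 0: v0=G3 v1=G4 downbeat P8
bar 1: v0=F3 v1=C4 downbeat P5
bar 2: v0=D3 v1=B3 downbeat M6
bar 3: v0=C3 v1=E3 downbeat M3
bar 4: v0=A3 v1=F4 downbeat m6
bar 5: v0=G3 v1=G4 downbeat P8
  -> R7 @ bar 2 tick 1 v(1,): B3->F3 leap 6st

(2, 1, R7, (1,))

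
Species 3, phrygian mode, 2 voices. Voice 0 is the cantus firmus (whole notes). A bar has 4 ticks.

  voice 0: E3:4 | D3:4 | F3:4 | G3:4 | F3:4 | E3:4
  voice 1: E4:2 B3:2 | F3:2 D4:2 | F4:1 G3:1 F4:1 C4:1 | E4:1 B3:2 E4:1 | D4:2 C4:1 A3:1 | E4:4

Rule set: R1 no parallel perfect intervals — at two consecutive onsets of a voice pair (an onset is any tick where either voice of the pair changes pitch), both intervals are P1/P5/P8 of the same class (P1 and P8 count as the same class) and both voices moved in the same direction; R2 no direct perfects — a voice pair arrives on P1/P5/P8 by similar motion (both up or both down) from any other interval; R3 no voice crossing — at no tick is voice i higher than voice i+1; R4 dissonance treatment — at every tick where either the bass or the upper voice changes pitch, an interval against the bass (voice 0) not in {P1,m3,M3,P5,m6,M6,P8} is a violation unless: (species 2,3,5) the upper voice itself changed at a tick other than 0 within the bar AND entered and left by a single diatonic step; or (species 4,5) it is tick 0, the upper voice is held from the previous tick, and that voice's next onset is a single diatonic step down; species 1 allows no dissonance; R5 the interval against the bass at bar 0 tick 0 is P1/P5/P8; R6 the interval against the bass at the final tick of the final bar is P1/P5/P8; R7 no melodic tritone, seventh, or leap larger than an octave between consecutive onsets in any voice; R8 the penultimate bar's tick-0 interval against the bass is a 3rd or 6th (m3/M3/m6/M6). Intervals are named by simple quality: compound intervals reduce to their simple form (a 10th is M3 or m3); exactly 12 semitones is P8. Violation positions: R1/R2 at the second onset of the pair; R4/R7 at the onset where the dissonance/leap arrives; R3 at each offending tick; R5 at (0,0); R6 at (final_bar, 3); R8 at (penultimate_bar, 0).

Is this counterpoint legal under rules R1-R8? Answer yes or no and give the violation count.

bar 0: v0=E3 v1=E4 (P8)
bar 1: v0=D3 v1=F3 (m3)
bar 2: v0=F3 v1=F4 (P8)
bar 3: v0=G3 v1=E4 (M6)
bar 4: v0=F3 v1=D4 (M6)
bar 5: v0=E3 v1=E4 (P8)
  R7 @ bar1.0: B3->F3 leap 6st
  R1 @ bar2.0: D3/D4 P8 -> F3/F4 P8 similar
  R4 @ bar2.1: F3/G3 M2 untreated
  R7 @ bar2.1: F4->G3 leap 10st
  R7 @ bar2.2: G3->F4 leap 10st

No (5 violations)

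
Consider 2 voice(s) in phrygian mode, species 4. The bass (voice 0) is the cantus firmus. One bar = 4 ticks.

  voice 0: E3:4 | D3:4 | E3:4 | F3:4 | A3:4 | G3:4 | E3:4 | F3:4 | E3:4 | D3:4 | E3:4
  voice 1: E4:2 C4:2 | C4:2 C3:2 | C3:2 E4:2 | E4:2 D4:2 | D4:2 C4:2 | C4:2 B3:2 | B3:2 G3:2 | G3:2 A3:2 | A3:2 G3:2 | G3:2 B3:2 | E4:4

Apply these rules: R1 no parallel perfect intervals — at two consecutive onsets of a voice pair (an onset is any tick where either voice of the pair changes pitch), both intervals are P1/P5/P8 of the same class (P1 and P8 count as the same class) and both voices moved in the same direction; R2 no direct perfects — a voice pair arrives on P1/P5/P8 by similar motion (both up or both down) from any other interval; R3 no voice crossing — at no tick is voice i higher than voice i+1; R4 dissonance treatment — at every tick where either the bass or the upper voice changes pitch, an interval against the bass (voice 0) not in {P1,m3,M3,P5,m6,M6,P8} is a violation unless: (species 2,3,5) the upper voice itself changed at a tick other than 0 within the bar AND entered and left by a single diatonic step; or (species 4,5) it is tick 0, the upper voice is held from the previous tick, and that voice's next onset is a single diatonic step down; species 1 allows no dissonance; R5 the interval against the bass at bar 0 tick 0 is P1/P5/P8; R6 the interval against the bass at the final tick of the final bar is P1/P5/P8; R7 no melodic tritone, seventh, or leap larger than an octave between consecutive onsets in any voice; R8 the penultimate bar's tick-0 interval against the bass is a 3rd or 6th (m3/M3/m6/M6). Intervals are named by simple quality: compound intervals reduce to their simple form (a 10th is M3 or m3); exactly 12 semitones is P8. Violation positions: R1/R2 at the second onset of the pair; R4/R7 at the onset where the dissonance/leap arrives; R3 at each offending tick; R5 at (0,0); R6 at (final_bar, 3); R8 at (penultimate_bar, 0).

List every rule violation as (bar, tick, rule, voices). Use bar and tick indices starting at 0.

(1, 0, R4, (0, 1))
(1, 2, R3, (0, 1))
(1, 2, R4, (0, 1))
(1, 3, R3, (0, 1))
(2, 0, R3, (0, 1))
(2, 1, R3, (0, 1))
(2, 2, R7, (1,))
(7, 0, R4, (0, 1))
(9, 0, R4, (0, 1))
(9, 0, R8, (0, 1))
(10, 0, R2, (0, 1))

bar 0: v0=E3 v1=E4 downbeat P8
bar 1: v0=D3 v1=C4 downbeat m7
bar 2: v0=E3 v1=C3 downbeat M3
bar 3: v0=F3 v1=E4 downbeat M7
bar 4: v0=A3 v1=D4 downbeat P4
bar 5: v0=G3 v1=C4 downbeat P4
bar 6: v0=E3 v1=B3 downbeat P5
bar 7: v0=F3 v1=G3 downbeat M2
bar 8: v0=E3 v1=A3 downbeat P4
bar 9: v0=D3 v1=G3 downbeat P4
bar 10: v0=E3 v1=E4 downbeat P8
  -> R4 @ bar 1 tick 0 v(0, 1): D3/C4 m7 untreated
  -> R3 @ bar 1 tick 2 v(0, 1): D3 above C3
  -> R4 @ bar 1 tick 2 v(0, 1): D3/C3 M2 untreated
  -> R3 @ bar 1 tick 3 v(0, 1): D3 above C3
  -> R3 @ bar 2 tick 0 v(0, 1): E3 above C3
  -> R3 @ bar 2 tick 1 v(0, 1): E3 above C3
  -> R7 @ bar 2 tick 2 v(1,): C3->E4 leap 16st
  -> R4 @ bar 7 tick 0 v(0, 1): F3/G3 M2 untreated
  -> R4 @ bar 9 tick 0 v(0, 1): D3/G3 P4 untreated
  -> R8 @ bar 9 tick 0 v(0, 1): penult P4 not 3rd/6th
  -> R2 @ bar 10 tick 0 v(0, 1): D3/B3 M6 -> E3/E4 P8 similar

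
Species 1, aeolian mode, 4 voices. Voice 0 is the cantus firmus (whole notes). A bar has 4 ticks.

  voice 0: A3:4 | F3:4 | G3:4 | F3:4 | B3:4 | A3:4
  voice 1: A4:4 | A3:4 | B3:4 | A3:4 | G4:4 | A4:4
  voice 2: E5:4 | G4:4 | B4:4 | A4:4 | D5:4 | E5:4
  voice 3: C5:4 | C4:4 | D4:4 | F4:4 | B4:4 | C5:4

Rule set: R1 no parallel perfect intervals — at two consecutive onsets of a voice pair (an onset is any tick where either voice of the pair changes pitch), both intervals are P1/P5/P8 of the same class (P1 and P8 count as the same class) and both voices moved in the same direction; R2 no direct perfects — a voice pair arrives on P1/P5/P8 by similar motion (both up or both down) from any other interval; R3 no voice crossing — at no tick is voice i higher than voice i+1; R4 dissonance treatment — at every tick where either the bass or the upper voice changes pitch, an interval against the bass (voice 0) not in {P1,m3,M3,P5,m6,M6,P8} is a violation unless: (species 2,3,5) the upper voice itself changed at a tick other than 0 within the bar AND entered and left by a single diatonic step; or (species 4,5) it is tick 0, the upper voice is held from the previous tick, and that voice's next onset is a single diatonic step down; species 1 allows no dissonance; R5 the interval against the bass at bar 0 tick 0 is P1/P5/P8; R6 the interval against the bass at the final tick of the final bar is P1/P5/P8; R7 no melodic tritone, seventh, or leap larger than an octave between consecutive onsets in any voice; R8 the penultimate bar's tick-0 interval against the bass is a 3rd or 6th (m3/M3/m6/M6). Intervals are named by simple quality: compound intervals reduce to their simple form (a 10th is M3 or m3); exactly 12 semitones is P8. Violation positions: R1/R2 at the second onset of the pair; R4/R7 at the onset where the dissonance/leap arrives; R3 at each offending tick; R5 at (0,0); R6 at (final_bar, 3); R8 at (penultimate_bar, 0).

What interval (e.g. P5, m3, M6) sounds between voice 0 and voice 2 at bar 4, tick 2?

m3

voice 0=B3 voice 2=D5 -> m3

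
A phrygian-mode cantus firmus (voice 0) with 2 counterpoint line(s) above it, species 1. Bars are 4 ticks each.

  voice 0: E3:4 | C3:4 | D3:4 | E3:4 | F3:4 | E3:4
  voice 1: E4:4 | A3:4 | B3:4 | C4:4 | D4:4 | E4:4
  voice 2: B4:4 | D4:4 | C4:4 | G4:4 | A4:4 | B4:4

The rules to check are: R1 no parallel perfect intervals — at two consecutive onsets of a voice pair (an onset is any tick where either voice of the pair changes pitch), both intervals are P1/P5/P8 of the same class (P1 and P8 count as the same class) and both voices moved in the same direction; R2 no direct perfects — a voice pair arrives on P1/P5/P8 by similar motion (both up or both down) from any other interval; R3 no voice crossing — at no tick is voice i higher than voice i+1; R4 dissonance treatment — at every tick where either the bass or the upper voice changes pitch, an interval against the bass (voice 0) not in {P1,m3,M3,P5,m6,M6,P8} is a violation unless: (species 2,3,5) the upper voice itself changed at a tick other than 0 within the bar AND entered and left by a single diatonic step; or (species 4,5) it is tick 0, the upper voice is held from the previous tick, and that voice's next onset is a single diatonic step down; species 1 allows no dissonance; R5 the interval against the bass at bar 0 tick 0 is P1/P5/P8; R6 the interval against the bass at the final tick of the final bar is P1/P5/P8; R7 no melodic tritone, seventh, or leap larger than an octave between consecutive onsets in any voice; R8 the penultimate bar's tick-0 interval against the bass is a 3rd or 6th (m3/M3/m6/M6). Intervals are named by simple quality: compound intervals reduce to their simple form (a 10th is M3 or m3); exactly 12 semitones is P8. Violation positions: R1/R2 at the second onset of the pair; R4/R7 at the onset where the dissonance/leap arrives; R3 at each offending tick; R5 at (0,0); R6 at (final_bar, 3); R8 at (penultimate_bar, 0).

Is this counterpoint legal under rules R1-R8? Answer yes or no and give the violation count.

bar 0: v0=E3 v1=E4 v2=B4 (P5)
bar 1: v0=C3 v1=A3 v2=D4 (M2)
bar 2: v0=D3 v1=B3 v2=C4 (m7)
bar 3: v0=E3 v1=C4 v2=G4 (m3)
bar 4: v0=F3 v1=D4 v2=A4 (M3)
bar 5: v0=E3 v1=E4 v2=B4 (P5)
  R4 @ bar1.0: C3/D4 M2 untreated
  R4 @ bar2.0: D3/C4 m7 untreated
  R2 @ bar3.0: B3/C4 m2 -> C4/G4 P5 similar
  R1 @ bar4.0: C4/G4 P5 -> D4/A4 P5 similar
  R1 @ bar5.0: D4/A4 P5 -> E4/B4 P5 similar

No (5 violations)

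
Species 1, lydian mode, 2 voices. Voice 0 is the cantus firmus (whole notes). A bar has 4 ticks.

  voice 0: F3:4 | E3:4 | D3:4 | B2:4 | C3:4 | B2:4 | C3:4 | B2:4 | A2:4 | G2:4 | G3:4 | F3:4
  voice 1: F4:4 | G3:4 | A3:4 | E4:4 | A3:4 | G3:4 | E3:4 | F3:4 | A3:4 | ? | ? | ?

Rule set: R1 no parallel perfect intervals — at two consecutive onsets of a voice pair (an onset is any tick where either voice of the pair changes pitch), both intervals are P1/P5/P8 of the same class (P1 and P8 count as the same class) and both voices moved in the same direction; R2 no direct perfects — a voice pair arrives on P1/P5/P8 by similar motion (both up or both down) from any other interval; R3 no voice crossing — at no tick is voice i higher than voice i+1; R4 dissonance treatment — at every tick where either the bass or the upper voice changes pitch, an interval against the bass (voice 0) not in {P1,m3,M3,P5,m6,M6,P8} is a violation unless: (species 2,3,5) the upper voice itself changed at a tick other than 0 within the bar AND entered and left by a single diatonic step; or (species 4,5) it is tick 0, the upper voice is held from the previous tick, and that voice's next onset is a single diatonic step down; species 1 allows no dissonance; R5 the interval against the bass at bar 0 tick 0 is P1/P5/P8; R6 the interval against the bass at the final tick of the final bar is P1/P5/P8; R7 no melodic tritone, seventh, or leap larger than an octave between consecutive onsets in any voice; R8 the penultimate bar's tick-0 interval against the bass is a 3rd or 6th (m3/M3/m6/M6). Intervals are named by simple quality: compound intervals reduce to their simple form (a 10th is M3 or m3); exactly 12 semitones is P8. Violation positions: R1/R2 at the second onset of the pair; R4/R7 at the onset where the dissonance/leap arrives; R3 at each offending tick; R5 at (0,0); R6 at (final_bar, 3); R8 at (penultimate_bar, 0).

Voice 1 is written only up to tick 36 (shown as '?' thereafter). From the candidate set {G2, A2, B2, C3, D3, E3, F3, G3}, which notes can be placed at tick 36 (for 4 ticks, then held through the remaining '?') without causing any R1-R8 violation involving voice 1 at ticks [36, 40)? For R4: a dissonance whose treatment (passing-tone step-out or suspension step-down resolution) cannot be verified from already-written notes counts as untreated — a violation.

G2: violates R1,R7
A2: violates R4
B2: violates R7
C3: violates R4
D3: violates R2
E3: legal
F3: violates R4
G3: violates R1

{E3}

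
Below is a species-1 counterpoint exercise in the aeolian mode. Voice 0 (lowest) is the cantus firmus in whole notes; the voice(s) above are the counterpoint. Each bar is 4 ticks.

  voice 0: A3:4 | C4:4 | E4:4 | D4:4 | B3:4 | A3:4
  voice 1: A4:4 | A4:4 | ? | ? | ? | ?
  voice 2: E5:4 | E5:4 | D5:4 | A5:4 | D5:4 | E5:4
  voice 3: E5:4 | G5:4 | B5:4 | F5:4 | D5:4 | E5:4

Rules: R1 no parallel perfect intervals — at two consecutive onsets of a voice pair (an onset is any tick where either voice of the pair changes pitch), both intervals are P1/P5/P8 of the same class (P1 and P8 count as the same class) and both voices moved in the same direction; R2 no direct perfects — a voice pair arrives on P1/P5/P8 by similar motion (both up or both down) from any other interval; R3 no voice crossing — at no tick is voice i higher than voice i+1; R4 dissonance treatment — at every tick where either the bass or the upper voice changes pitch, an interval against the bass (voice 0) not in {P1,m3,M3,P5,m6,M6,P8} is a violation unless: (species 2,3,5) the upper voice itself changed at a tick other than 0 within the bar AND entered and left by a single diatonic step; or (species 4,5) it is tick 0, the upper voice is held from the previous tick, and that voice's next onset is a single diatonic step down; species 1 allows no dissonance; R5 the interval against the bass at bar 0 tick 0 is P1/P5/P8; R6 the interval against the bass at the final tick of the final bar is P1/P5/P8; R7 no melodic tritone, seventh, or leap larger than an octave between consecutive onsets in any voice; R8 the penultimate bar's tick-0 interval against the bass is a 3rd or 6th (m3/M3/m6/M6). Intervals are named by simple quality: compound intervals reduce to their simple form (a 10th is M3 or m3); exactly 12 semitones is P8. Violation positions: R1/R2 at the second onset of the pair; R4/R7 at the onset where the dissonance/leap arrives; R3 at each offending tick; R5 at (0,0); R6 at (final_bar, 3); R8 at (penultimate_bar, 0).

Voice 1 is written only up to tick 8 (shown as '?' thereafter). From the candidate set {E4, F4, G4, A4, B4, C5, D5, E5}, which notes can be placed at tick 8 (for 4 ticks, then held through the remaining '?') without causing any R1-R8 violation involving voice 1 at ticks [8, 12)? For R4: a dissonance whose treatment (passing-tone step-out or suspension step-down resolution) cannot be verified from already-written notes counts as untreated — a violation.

E4: legal
F4: violates R4
G4: violates R1
A4: violates R4
B4: violates R2
C5: legal
D5: violates R4
E5: violates R2,R3

{C5, E4}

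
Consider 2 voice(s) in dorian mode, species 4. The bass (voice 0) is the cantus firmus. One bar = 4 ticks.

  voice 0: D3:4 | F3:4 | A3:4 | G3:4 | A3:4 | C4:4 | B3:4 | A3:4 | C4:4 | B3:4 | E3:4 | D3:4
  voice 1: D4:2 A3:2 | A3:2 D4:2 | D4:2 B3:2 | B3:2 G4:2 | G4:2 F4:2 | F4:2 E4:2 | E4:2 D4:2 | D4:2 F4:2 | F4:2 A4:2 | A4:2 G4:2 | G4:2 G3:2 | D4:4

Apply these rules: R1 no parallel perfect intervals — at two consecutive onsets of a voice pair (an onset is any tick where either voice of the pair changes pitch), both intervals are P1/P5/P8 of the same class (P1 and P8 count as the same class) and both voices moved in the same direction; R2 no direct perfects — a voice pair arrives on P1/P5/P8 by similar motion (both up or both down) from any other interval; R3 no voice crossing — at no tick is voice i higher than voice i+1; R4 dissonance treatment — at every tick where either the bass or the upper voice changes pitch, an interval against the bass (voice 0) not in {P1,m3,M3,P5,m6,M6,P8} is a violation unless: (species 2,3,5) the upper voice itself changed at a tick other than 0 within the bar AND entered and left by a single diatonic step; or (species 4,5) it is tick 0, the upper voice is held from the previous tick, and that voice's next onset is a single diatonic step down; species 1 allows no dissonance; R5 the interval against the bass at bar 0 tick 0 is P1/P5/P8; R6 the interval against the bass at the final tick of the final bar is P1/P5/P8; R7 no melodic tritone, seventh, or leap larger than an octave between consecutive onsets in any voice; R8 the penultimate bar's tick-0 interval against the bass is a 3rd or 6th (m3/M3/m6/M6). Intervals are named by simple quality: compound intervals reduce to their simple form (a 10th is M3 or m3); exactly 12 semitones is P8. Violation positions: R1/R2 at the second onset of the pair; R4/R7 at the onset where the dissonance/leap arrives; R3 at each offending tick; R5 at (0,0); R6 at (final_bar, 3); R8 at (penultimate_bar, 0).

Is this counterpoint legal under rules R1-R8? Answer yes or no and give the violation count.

No (4 violations)

bar 0: v0=D3 v1=D4 (P8)
bar 1: v0=F3 v1=A3 (M3)
bar 2: v0=A3 v1=D4 (P4)
bar 3: v0=G3 v1=B3 (M3)
bar 4: v0=A3 v1=G4 (m7)
bar 5: v0=C4 v1=F4 (P4)
bar 6: v0=B3 v1=E4 (P4)
bar 7: v0=A3 v1=D4 (P4)
bar 8: v0=C4 v1=F4 (P4)
bar 9: v0=B3 v1=A4 (m7)
bar 10: v0=E3 v1=G4 (m3)
bar 11: v0=D3 v1=D4 (P8)
  R4 @ bar2.0: A3/D4 P4 untreated
  R4 @ bar2.2: A3/B3 M2 untreated
  R4 @ bar7.0: A3/D4 P4 untreated
  R4 @ bar8.0: C4/F4 P4 untreated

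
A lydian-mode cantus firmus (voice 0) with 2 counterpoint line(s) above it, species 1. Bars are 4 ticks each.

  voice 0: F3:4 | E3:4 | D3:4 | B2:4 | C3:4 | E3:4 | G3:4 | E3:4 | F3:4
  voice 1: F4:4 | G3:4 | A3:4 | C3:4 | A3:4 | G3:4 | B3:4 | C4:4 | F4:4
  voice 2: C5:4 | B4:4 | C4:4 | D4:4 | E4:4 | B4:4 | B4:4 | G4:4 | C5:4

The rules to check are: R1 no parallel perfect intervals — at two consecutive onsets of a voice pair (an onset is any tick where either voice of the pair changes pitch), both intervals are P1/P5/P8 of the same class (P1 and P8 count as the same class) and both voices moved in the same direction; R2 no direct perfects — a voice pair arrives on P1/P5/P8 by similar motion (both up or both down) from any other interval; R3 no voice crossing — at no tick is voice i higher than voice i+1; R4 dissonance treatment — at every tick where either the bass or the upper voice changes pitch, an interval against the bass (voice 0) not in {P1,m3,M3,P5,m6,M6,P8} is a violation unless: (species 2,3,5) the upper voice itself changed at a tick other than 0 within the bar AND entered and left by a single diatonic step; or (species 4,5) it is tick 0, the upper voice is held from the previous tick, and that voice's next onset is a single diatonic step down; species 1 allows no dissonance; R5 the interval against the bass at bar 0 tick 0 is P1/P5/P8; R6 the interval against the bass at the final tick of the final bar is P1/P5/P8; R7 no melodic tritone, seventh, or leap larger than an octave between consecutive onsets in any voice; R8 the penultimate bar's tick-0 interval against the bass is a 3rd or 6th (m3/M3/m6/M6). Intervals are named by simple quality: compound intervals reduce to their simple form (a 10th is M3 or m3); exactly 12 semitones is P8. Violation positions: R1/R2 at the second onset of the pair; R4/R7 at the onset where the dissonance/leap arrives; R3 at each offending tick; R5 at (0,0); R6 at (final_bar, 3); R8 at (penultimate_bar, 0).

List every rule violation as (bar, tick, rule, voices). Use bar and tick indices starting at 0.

(1, 0, R1, (0, 2))
(1, 0, R7, (1,))
(2, 0, R4, (0, 2))
(2, 0, R7, (2,))
(3, 0, R4, (0, 1))
(4, 0, R2, (1, 2))
(5, 0, R2, (0, 2))
(8, 0, R1, (1, 2))
(8, 0, R2, (0, 1))
(8, 0, R2, (0, 2))

bar 0: v0=F3 v1=F4 v2=C5 downbeat P5
bar 1: v0=E3 v1=G3 v2=B4 downbeat P5
bar 2: v0=D3 v1=A3 v2=C4 downbeat m7
bar 3: v0=B2 v1=C3 v2=D4 downbeat m3
bar 4: v0=C3 v1=A3 v2=E4 downbeat M3
bar 5: v0=E3 v1=G3 v2=B4 downbeat P5
bar 6: v0=G3 v1=B3 v2=B4 downbeat M3
bar 7: v0=E3 v1=C4 v2=G4 downbeat m3
bar 8: v0=F3 v1=F4 v2=C5 downbeat P5
  -> R1 @ bar 1 tick 0 v(0, 2): F3/C5 P5 -> E3/B4 P5 similar
  -> R7 @ bar 1 tick 0 v(1,): F4->G3 leap 10st
  -> R4 @ bar 2 tick 0 v(0, 2): D3/C4 m7 untreated
  -> R7 @ bar 2 tick 0 v(2,): B4->C4 leap 11st
  -> R4 @ bar 3 tick 0 v(0, 1): B2/C3 m2 untreated
  -> R2 @ bar 4 tick 0 v(1, 2): C3/D4 M2 -> A3/E4 P5 similar
  -> R2 @ bar 5 tick 0 v(0, 2): C3/E4 M3 -> E3/B4 P5 similar
  -> R1 @ bar 8 tick 0 v(1, 2): C4/G4 P5 -> F4/C5 P5 similar
  -> R2 @ bar 8 tick 0 v(0, 1): E3/C4 m6 -> F3/F4 P8 similar
  -> R2 @ bar 8 tick 0 v(0, 2): E3/G4 m3 -> F3/C5 P5 similar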